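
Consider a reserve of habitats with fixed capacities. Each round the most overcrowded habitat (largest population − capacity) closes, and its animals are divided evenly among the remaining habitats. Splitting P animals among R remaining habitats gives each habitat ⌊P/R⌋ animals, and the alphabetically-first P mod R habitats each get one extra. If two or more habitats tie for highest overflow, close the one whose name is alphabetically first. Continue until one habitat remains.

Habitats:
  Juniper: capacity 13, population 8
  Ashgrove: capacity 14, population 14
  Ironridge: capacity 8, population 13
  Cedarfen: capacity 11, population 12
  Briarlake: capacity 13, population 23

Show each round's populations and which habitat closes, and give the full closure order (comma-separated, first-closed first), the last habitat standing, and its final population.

Closure order: Briarlake, Ironridge, Ashgrove, Cedarfen
Last habitat: Juniper with 70 animals

Round 1: Ashgrove=14 Briarlake=23 Cedarfen=12 Ironridge=13 Juniper=8 → close Briarlake (overflow 10)
  23÷4 = 5 each, +1 to first 3
Round 2: Ashgrove=20 Cedarfen=18 Ironridge=19 Juniper=13 → close Ironridge (overflow 11)
  19÷3 = 6 each, +1 to first 1
Round 3: Ashgrove=27 Cedarfen=24 Juniper=19 → close Ashgrove (overflow 13)
  27÷2 = 13 each, +1 to first 1
Round 4: Cedarfen=38 Juniper=32 → close Cedarfen (overflow 27)
  38÷1 = 38 each, +1 to first 0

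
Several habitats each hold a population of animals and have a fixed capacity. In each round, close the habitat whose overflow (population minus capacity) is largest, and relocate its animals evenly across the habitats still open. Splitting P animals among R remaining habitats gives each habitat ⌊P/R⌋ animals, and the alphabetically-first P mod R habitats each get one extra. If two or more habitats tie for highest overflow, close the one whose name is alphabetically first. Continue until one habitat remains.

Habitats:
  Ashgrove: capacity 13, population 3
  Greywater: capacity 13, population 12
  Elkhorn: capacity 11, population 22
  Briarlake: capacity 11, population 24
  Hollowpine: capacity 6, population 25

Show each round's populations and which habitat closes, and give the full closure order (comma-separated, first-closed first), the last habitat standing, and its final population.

Round 1: Ashgrove=3 Briarlake=24 Elkhorn=22 Greywater=12 Hollowpine=25 → close Hollowpine (overflow 19)
  25÷4 = 6 each, +1 to first 1
Round 2: Ashgrove=10 Briarlake=30 Elkhorn=28 Greywater=18 → close Briarlake (overflow 19)
  30÷3 = 10 each, +1 to first 0
Round 3: Ashgrove=20 Elkhorn=38 Greywater=28 → close Elkhorn (overflow 27)
  38÷2 = 19 each, +1 to first 0
Round 4: Ashgrove=39 Greywater=47 → close Greywater (overflow 34)
  47÷1 = 47 each, +1 to first 0

Closure order: Hollowpine, Briarlake, Elkhorn, Greywater
Last habitat: Ashgrove with 86 animals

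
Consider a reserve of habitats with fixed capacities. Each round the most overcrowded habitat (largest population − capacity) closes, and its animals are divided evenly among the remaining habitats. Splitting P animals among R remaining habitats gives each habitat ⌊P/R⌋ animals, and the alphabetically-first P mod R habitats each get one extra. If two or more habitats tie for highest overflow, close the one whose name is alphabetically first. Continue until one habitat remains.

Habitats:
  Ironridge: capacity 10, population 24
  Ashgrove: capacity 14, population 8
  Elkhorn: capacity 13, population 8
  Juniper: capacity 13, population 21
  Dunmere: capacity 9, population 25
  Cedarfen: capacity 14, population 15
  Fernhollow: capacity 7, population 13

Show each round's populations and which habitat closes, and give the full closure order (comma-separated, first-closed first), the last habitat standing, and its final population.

Closure order: Dunmere, Ironridge, Juniper, Fernhollow, Cedarfen, Ashgrove
Last habitat: Elkhorn with 114 animals

Round 1: Ashgrove=8 Cedarfen=15 Dunmere=25 Elkhorn=8 Fernhollow=13 Ironridge=24 Juniper=21 → close Dunmere (overflow 16)
  25÷6 = 4 each, +1 to first 1
Round 2: Ashgrove=13 Cedarfen=19 Elkhorn=12 Fernhollow=17 Ironridge=28 Juniper=25 → close Ironridge (overflow 18)
  28÷5 = 5 each, +1 to first 3
Round 3: Ashgrove=19 Cedarfen=25 Elkhorn=18 Fernhollow=22 Juniper=30 → close Juniper (overflow 17)
  30÷4 = 7 each, +1 to first 2
Round 4: Ashgrove=27 Cedarfen=33 Elkhorn=25 Fernhollow=29 → close Fernhollow (overflow 22)
  29÷3 = 9 each, +1 to first 2
Round 5: Ashgrove=37 Cedarfen=43 Elkhorn=34 → close Cedarfen (overflow 29)
  43÷2 = 21 each, +1 to first 1
Round 6: Ashgrove=59 Elkhorn=55 → close Ashgrove (overflow 45)
  59÷1 = 59 each, +1 to first 0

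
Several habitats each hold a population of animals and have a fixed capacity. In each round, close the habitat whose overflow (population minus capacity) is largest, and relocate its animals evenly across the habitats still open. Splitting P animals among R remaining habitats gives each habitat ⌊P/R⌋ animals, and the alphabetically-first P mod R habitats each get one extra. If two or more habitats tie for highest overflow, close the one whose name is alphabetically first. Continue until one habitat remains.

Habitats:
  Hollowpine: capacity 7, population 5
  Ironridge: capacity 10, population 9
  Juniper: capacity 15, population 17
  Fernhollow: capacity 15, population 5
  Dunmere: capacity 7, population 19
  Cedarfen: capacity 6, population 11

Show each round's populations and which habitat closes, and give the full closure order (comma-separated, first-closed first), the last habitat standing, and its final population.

Closure order: Dunmere, Cedarfen, Juniper, Hollowpine, Ironridge
Last habitat: Fernhollow with 66 animals

Round 1: Cedarfen=11 Dunmere=19 Fernhollow=5 Hollowpine=5 Ironridge=9 Juniper=17 → close Dunmere (overflow 12)
  19÷5 = 3 each, +1 to first 4
Round 2: Cedarfen=15 Fernhollow=9 Hollowpine=9 Ironridge=13 Juniper=20 → close Cedarfen (overflow 9)
  15÷4 = 3 each, +1 to first 3
Round 3: Fernhollow=13 Hollowpine=13 Ironridge=17 Juniper=23 → close Juniper (overflow 8)
  23÷3 = 7 each, +1 to first 2
Round 4: Fernhollow=21 Hollowpine=21 Ironridge=24 → close Hollowpine (overflow 14)
  21÷2 = 10 each, +1 to first 1
Round 5: Fernhollow=32 Ironridge=34 → close Ironridge (overflow 24)
  34÷1 = 34 each, +1 to first 0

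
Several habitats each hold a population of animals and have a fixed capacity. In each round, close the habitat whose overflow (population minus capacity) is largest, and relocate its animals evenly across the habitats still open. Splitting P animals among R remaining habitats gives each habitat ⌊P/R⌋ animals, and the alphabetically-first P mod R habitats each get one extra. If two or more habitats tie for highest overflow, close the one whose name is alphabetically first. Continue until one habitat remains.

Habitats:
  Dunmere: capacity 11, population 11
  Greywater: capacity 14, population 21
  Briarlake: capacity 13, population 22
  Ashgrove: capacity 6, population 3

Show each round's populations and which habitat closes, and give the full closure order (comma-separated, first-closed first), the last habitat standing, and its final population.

Closure order: Briarlake, Greywater, Dunmere
Last habitat: Ashgrove with 57 animals

Round 1: Ashgrove=3 Briarlake=22 Dunmere=11 Greywater=21 → close Briarlake (overflow 9)
  22÷3 = 7 each, +1 to first 1
Round 2: Ashgrove=11 Dunmere=18 Greywater=28 → close Greywater (overflow 14)
  28÷2 = 14 each, +1 to first 0
Round 3: Ashgrove=25 Dunmere=32 → close Dunmere (overflow 21)
  32÷1 = 32 each, +1 to first 0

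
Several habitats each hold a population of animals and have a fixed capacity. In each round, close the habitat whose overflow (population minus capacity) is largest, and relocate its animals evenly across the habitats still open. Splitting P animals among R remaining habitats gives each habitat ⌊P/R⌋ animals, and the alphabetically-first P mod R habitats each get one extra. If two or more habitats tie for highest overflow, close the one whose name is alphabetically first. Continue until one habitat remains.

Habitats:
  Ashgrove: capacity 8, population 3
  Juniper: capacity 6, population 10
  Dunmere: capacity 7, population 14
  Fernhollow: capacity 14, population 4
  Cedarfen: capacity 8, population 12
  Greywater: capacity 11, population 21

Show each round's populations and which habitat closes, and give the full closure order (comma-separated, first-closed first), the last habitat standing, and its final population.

Round 1: Ashgrove=3 Cedarfen=12 Dunmere=14 Fernhollow=4 Greywater=21 Juniper=10 → close Greywater (overflow 10)
  21÷5 = 4 each, +1 to first 1
Round 2: Ashgrove=8 Cedarfen=16 Dunmere=18 Fernhollow=8 Juniper=14 → close Dunmere (overflow 11)
  18÷4 = 4 each, +1 to first 2
Round 3: Ashgrove=13 Cedarfen=21 Fernhollow=12 Juniper=18 → close Cedarfen (overflow 13)
  21÷3 = 7 each, +1 to first 0
Round 4: Ashgrove=20 Fernhollow=19 Juniper=25 → close Juniper (overflow 19)
  25÷2 = 12 each, +1 to first 1
Round 5: Ashgrove=33 Fernhollow=31 → close Ashgrove (overflow 25)
  33÷1 = 33 each, +1 to first 0

Closure order: Greywater, Dunmere, Cedarfen, Juniper, Ashgrove
Last habitat: Fernhollow with 64 animals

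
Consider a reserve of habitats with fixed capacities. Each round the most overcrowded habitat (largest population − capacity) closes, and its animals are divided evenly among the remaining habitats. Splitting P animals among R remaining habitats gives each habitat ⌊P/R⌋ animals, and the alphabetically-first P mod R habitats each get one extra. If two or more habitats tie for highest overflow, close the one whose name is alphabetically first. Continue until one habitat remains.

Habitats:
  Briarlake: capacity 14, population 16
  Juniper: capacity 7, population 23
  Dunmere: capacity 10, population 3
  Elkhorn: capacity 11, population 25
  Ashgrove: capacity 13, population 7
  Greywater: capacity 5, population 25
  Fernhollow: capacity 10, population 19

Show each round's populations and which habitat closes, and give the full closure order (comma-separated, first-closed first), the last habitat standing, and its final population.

Closure order: Greywater, Juniper, Elkhorn, Fernhollow, Briarlake, Ashgrove
Last habitat: Dunmere with 118 animals

Round 1: Ashgrove=7 Briarlake=16 Dunmere=3 Elkhorn=25 Fernhollow=19 Greywater=25 Juniper=23 → close Greywater (overflow 20)
  25÷6 = 4 each, +1 to first 1
Round 2: Ashgrove=12 Briarlake=20 Dunmere=7 Elkhorn=29 Fernhollow=23 Juniper=27 → close Juniper (overflow 20)
  27÷5 = 5 each, +1 to first 2
Round 3: Ashgrove=18 Briarlake=26 Dunmere=12 Elkhorn=34 Fernhollow=28 → close Elkhorn (overflow 23)
  34÷4 = 8 each, +1 to first 2
Round 4: Ashgrove=27 Briarlake=35 Dunmere=20 Fernhollow=36 → close Fernhollow (overflow 26)
  36÷3 = 12 each, +1 to first 0
Round 5: Ashgrove=39 Briarlake=47 Dunmere=32 → close Briarlake (overflow 33)
  47÷2 = 23 each, +1 to first 1
Round 6: Ashgrove=63 Dunmere=55 → close Ashgrove (overflow 50)
  63÷1 = 63 each, +1 to first 0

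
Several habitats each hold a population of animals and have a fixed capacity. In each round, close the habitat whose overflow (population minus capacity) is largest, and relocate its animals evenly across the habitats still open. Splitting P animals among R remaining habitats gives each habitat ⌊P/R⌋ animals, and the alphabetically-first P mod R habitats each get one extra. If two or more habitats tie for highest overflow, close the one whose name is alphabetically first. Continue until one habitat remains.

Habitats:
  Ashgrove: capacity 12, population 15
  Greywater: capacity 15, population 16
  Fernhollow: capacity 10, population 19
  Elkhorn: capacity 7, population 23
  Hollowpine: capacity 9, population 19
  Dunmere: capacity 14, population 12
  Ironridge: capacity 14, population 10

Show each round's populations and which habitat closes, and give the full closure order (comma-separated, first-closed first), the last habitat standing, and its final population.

Round 1: Ashgrove=15 Dunmere=12 Elkhorn=23 Fernhollow=19 Greywater=16 Hollowpine=19 Ironridge=10 → close Elkhorn (overflow 16)
  23÷6 = 3 each, +1 to first 5
Round 2: Ashgrove=19 Dunmere=16 Fernhollow=23 Greywater=20 Hollowpine=23 Ironridge=13 → close Hollowpine (overflow 14)
  23÷5 = 4 each, +1 to first 3
Round 3: Ashgrove=24 Dunmere=21 Fernhollow=28 Greywater=24 Ironridge=17 → close Fernhollow (overflow 18)
  28÷4 = 7 each, +1 to first 0
Round 4: Ashgrove=31 Dunmere=28 Greywater=31 Ironridge=24 → close Ashgrove (overflow 19)
  31÷3 = 10 each, +1 to first 1
Round 5: Dunmere=39 Greywater=41 Ironridge=34 → close Greywater (overflow 26)
  41÷2 = 20 each, +1 to first 1
Round 6: Dunmere=60 Ironridge=54 → close Dunmere (overflow 46)
  60÷1 = 60 each, +1 to first 0

Closure order: Elkhorn, Hollowpine, Fernhollow, Ashgrove, Greywater, Dunmere
Last habitat: Ironridge with 114 animals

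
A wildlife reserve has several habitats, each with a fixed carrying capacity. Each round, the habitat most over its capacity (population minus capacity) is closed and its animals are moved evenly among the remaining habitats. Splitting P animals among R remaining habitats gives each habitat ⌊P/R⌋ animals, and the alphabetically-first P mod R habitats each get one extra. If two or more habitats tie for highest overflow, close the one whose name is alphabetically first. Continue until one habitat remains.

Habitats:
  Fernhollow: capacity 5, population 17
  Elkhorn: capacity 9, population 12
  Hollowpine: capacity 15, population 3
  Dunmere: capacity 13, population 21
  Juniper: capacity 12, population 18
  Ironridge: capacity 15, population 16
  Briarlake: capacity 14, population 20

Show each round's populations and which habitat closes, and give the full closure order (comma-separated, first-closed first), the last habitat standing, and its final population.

Closure order: Fernhollow, Dunmere, Briarlake, Juniper, Elkhorn, Ironridge
Last habitat: Hollowpine with 107 animals

Round 1: Briarlake=20 Dunmere=21 Elkhorn=12 Fernhollow=17 Hollowpine=3 Ironridge=16 Juniper=18 → close Fernhollow (overflow 12)
  17÷6 = 2 each, +1 to first 5
Round 2: Briarlake=23 Dunmere=24 Elkhorn=15 Hollowpine=6 Ironridge=19 Juniper=20 → close Dunmere (overflow 11)
  24÷5 = 4 each, +1 to first 4
Round 3: Briarlake=28 Elkhorn=20 Hollowpine=11 Ironridge=24 Juniper=24 → close Briarlake (overflow 14)
  28÷4 = 7 each, +1 to first 0
Round 4: Elkhorn=27 Hollowpine=18 Ironridge=31 Juniper=31 → close Juniper (overflow 19)
  31÷3 = 10 each, +1 to first 1
Round 5: Elkhorn=38 Hollowpine=28 Ironridge=41 → close Elkhorn (overflow 29)
  38÷2 = 19 each, +1 to first 0
Round 6: Hollowpine=47 Ironridge=60 → close Ironridge (overflow 45)
  60÷1 = 60 each, +1 to first 0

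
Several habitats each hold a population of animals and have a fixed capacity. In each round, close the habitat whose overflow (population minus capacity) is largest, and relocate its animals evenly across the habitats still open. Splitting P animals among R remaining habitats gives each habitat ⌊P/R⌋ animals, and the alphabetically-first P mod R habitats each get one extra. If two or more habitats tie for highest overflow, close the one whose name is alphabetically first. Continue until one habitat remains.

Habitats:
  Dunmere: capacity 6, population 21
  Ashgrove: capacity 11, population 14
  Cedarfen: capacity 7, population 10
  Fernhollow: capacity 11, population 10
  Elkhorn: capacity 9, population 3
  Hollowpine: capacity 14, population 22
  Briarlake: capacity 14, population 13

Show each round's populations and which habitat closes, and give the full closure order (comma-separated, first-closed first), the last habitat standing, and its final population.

Round 1: Ashgrove=14 Briarlake=13 Cedarfen=10 Dunmere=21 Elkhorn=3 Fernhollow=10 Hollowpine=22 → close Dunmere (overflow 15)
  21÷6 = 3 each, +1 to first 3
Round 2: Ashgrove=18 Briarlake=17 Cedarfen=14 Elkhorn=6 Fernhollow=13 Hollowpine=25 → close Hollowpine (overflow 11)
  25÷5 = 5 each, +1 to first 0
Round 3: Ashgrove=23 Briarlake=22 Cedarfen=19 Elkhorn=11 Fernhollow=18 → close Ashgrove (overflow 12)
  23÷4 = 5 each, +1 to first 3
Round 4: Briarlake=28 Cedarfen=25 Elkhorn=17 Fernhollow=23 → close Cedarfen (overflow 18)
  25÷3 = 8 each, +1 to first 1
Round 5: Briarlake=37 Elkhorn=25 Fernhollow=31 → close Briarlake (overflow 23)
  37÷2 = 18 each, +1 to first 1
Round 6: Elkhorn=44 Fernhollow=49 → close Fernhollow (overflow 38)
  49÷1 = 49 each, +1 to first 0

Closure order: Dunmere, Hollowpine, Ashgrove, Cedarfen, Briarlake, Fernhollow
Last habitat: Elkhorn with 93 animals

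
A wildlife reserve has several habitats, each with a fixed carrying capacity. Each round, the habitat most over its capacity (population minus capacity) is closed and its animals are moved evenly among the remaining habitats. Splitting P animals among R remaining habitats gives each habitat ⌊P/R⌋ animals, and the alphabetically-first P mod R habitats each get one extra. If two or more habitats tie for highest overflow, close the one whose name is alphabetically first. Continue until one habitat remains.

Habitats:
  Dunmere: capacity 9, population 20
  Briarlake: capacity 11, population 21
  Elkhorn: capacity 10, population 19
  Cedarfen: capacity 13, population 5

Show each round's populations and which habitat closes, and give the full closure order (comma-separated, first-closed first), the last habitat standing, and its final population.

Closure order: Dunmere, Briarlake, Elkhorn
Last habitat: Cedarfen with 65 animals

Round 1: Briarlake=21 Cedarfen=5 Dunmere=20 Elkhorn=19 → close Dunmere (overflow 11)
  20÷3 = 6 each, +1 to first 2
Round 2: Briarlake=28 Cedarfen=12 Elkhorn=25 → close Briarlake (overflow 17)
  28÷2 = 14 each, +1 to first 0
Round 3: Cedarfen=26 Elkhorn=39 → close Elkhorn (overflow 29)
  39÷1 = 39 each, +1 to first 0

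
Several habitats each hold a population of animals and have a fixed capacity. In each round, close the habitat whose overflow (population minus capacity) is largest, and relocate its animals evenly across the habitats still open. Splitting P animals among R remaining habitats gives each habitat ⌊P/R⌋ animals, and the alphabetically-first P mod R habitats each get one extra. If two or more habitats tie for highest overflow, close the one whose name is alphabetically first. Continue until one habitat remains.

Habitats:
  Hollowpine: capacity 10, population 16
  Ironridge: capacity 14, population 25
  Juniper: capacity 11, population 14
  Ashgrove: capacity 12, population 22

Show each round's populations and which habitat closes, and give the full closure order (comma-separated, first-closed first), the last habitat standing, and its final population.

Round 1: Ashgrove=22 Hollowpine=16 Ironridge=25 Juniper=14 → close Ironridge (overflow 11)
  25÷3 = 8 each, +1 to first 1
Round 2: Ashgrove=31 Hollowpine=24 Juniper=22 → close Ashgrove (overflow 19)
  31÷2 = 15 each, +1 to first 1
Round 3: Hollowpine=40 Juniper=37 → close Hollowpine (overflow 30)
  40÷1 = 40 each, +1 to first 0

Closure order: Ironridge, Ashgrove, Hollowpine
Last habitat: Juniper with 77 animals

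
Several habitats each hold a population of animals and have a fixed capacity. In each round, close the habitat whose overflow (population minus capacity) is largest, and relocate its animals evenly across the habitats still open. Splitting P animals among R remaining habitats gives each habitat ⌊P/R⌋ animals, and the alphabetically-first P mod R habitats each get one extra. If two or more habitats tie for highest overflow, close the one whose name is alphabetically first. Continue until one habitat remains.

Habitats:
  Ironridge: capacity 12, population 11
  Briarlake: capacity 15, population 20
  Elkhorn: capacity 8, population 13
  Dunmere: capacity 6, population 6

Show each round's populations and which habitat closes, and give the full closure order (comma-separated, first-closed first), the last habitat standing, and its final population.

Closure order: Briarlake, Elkhorn, Dunmere
Last habitat: Ironridge with 50 animals

Round 1: Briarlake=20 Dunmere=6 Elkhorn=13 Ironridge=11 → close Briarlake (overflow 5)
  20÷3 = 6 each, +1 to first 2
Round 2: Dunmere=13 Elkhorn=20 Ironridge=17 → close Elkhorn (overflow 12)
  20÷2 = 10 each, +1 to first 0
Round 3: Dunmere=23 Ironridge=27 → close Dunmere (overflow 17)
  23÷1 = 23 each, +1 to first 0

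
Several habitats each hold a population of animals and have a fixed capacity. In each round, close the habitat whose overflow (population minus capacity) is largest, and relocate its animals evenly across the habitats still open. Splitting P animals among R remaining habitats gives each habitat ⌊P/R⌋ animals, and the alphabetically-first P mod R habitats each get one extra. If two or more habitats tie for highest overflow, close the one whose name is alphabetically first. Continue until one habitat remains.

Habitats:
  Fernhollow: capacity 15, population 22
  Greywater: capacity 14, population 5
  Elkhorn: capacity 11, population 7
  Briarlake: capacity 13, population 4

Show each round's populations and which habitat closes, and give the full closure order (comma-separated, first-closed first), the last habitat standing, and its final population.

Round 1: Briarlake=4 Elkhorn=7 Fernhollow=22 Greywater=5 → close Fernhollow (overflow 7)
  22÷3 = 7 each, +1 to first 1
Round 2: Briarlake=12 Elkhorn=14 Greywater=12 → close Elkhorn (overflow 3)
  14÷2 = 7 each, +1 to first 0
Round 3: Briarlake=19 Greywater=19 → close Briarlake (overflow 6)
  19÷1 = 19 each, +1 to first 0

Closure order: Fernhollow, Elkhorn, Briarlake
Last habitat: Greywater with 38 animals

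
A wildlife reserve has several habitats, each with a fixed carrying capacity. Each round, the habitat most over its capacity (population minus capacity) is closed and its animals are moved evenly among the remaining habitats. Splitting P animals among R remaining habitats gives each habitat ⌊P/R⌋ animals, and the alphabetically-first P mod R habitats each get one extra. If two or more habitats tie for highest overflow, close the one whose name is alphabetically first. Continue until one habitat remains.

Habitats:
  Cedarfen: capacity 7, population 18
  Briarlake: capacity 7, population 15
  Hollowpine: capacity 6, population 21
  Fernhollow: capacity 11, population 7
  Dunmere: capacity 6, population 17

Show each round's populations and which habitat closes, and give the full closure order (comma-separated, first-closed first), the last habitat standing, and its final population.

Closure order: Hollowpine, Cedarfen, Dunmere, Briarlake
Last habitat: Fernhollow with 78 animals

Round 1: Briarlake=15 Cedarfen=18 Dunmere=17 Fernhollow=7 Hollowpine=21 → close Hollowpine (overflow 15)
  21÷4 = 5 each, +1 to first 1
Round 2: Briarlake=21 Cedarfen=23 Dunmere=22 Fernhollow=12 → close Cedarfen (overflow 16)
  23÷3 = 7 each, +1 to first 2
Round 3: Briarlake=29 Dunmere=30 Fernhollow=19 → close Dunmere (overflow 24)
  30÷2 = 15 each, +1 to first 0
Round 4: Briarlake=44 Fernhollow=34 → close Briarlake (overflow 37)
  44÷1 = 44 each, +1 to first 0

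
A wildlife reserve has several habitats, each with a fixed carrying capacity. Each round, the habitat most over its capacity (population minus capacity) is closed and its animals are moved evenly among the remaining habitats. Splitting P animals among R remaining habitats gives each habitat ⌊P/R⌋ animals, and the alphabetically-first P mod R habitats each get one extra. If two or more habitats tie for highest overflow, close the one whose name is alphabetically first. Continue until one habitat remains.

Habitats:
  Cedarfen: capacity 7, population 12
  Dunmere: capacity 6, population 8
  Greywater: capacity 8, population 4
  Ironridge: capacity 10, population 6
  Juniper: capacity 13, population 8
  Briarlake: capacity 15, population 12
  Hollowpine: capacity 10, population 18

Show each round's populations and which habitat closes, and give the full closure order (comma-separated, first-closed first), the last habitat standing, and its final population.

Closure order: Hollowpine, Cedarfen, Dunmere, Briarlake, Greywater, Ironridge
Last habitat: Juniper with 68 animals

Round 1: Briarlake=12 Cedarfen=12 Dunmere=8 Greywater=4 Hollowpine=18 Ironridge=6 Juniper=8 → close Hollowpine (overflow 8)
  18÷6 = 3 each, +1 to first 0
Round 2: Briarlake=15 Cedarfen=15 Dunmere=11 Greywater=7 Ironridge=9 Juniper=11 → close Cedarfen (overflow 8)
  15÷5 = 3 each, +1 to first 0
Round 3: Briarlake=18 Dunmere=14 Greywater=10 Ironridge=12 Juniper=14 → close Dunmere (overflow 8)
  14÷4 = 3 each, +1 to first 2
Round 4: Briarlake=22 Greywater=14 Ironridge=15 Juniper=17 → close Briarlake (overflow 7)
  22÷3 = 7 each, +1 to first 1
Round 5: Greywater=22 Ironridge=22 Juniper=24 → close Greywater (overflow 14)
  22÷2 = 11 each, +1 to first 0
Round 6: Ironridge=33 Juniper=35 → close Ironridge (overflow 23)
  33÷1 = 33 each, +1 to first 0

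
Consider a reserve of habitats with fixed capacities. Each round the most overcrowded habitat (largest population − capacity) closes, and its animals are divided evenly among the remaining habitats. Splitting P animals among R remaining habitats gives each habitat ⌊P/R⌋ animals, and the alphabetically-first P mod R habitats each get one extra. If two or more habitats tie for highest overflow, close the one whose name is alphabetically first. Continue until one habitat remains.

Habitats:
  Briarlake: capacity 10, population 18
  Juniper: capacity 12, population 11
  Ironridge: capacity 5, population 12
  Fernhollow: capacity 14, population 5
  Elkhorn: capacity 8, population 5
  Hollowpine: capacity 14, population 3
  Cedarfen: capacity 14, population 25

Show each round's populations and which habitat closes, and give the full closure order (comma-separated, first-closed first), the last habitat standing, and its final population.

Closure order: Cedarfen, Briarlake, Ironridge, Juniper, Elkhorn, Fernhollow
Last habitat: Hollowpine with 79 animals

Round 1: Briarlake=18 Cedarfen=25 Elkhorn=5 Fernhollow=5 Hollowpine=3 Ironridge=12 Juniper=11 → close Cedarfen (overflow 11)
  25÷6 = 4 each, +1 to first 1
Round 2: Briarlake=23 Elkhorn=9 Fernhollow=9 Hollowpine=7 Ironridge=16 Juniper=15 → close Briarlake (overflow 13)
  23÷5 = 4 each, +1 to first 3
Round 3: Elkhorn=14 Fernhollow=14 Hollowpine=12 Ironridge=20 Juniper=19 → close Ironridge (overflow 15)
  20÷4 = 5 each, +1 to first 0
Round 4: Elkhorn=19 Fernhollow=19 Hollowpine=17 Juniper=24 → close Juniper (overflow 12)
  24÷3 = 8 each, +1 to first 0
Round 5: Elkhorn=27 Fernhollow=27 Hollowpine=25 → close Elkhorn (overflow 19)
  27÷2 = 13 each, +1 to first 1
Round 6: Fernhollow=41 Hollowpine=38 → close Fernhollow (overflow 27)
  41÷1 = 41 each, +1 to first 0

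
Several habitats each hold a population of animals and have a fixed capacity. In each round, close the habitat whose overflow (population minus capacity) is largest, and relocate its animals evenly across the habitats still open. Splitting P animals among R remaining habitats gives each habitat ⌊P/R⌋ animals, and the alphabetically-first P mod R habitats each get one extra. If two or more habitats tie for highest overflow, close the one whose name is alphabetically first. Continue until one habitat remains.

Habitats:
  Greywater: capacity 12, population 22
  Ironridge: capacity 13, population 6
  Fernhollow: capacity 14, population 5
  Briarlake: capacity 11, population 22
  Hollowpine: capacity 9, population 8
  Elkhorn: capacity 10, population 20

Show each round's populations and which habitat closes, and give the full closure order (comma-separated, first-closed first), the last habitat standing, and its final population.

Round 1: Briarlake=22 Elkhorn=20 Fernhollow=5 Greywater=22 Hollowpine=8 Ironridge=6 → close Briarlake (overflow 11)
  22÷5 = 4 each, +1 to first 2
Round 2: Elkhorn=25 Fernhollow=10 Greywater=26 Hollowpine=12 Ironridge=10 → close Elkhorn (overflow 15)
  25÷4 = 6 each, +1 to first 1
Round 3: Fernhollow=17 Greywater=32 Hollowpine=18 Ironridge=16 → close Greywater (overflow 20)
  32÷3 = 10 each, +1 to first 2
Round 4: Fernhollow=28 Hollowpine=29 Ironridge=26 → close Hollowpine (overflow 20)
  29÷2 = 14 each, +1 to first 1
Round 5: Fernhollow=43 Ironridge=40 → close Fernhollow (overflow 29)
  43÷1 = 43 each, +1 to first 0

Closure order: Briarlake, Elkhorn, Greywater, Hollowpine, Fernhollow
Last habitat: Ironridge with 83 animals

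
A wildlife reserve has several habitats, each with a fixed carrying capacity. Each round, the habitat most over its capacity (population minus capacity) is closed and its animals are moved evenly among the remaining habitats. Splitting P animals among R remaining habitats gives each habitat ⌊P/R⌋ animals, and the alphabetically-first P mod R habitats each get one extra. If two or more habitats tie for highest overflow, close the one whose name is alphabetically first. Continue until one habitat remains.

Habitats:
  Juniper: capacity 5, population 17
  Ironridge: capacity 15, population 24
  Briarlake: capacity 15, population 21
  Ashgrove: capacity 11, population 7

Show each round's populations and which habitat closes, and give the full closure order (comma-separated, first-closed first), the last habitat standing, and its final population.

Round 1: Ashgrove=7 Briarlake=21 Ironridge=24 Juniper=17 → close Juniper (overflow 12)
  17÷3 = 5 each, +1 to first 2
Round 2: Ashgrove=13 Briarlake=27 Ironridge=29 → close Ironridge (overflow 14)
  29÷2 = 14 each, +1 to first 1
Round 3: Ashgrove=28 Briarlake=41 → close Briarlake (overflow 26)
  41÷1 = 41 each, +1 to first 0

Closure order: Juniper, Ironridge, Briarlake
Last habitat: Ashgrove with 69 animals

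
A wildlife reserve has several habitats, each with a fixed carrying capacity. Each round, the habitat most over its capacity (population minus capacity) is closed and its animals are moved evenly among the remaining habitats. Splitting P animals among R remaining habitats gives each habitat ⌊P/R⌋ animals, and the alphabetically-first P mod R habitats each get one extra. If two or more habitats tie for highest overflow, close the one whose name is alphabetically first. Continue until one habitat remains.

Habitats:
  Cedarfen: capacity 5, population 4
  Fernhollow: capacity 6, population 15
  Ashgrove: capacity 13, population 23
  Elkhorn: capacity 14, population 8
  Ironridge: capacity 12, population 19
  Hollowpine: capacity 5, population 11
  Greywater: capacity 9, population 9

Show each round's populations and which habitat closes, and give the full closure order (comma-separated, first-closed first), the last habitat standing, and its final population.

Round 1: Ashgrove=23 Cedarfen=4 Elkhorn=8 Fernhollow=15 Greywater=9 Hollowpine=11 Ironridge=19 → close Ashgrove (overflow 10)
  23÷6 = 3 each, +1 to first 5
Round 2: Cedarfen=8 Elkhorn=12 Fernhollow=19 Greywater=13 Hollowpine=15 Ironridge=22 → close Fernhollow (overflow 13)
  19÷5 = 3 each, +1 to first 4
Round 3: Cedarfen=12 Elkhorn=16 Greywater=17 Hollowpine=19 Ironridge=25 → close Hollowpine (overflow 14)
  19÷4 = 4 each, +1 to first 3
Round 4: Cedarfen=17 Elkhorn=21 Greywater=22 Ironridge=29 → close Ironridge (overflow 17)
  29÷3 = 9 each, +1 to first 2
Round 5: Cedarfen=27 Elkhorn=31 Greywater=31 → close Cedarfen (overflow 22)
  27÷2 = 13 each, +1 to first 1
Round 6: Elkhorn=45 Greywater=44 → close Greywater (overflow 35)
  44÷1 = 44 each, +1 to first 0

Closure order: Ashgrove, Fernhollow, Hollowpine, Ironridge, Cedarfen, Greywater
Last habitat: Elkhorn with 89 animals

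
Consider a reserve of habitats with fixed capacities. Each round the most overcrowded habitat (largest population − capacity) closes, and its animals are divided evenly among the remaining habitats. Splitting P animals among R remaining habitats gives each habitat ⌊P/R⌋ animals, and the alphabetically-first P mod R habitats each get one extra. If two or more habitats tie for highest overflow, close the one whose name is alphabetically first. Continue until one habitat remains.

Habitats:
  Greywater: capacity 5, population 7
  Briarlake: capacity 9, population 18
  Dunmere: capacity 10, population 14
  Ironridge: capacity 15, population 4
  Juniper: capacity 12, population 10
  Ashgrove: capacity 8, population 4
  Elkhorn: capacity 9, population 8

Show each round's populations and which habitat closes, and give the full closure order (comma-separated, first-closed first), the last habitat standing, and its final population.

Round 1: Ashgrove=4 Briarlake=18 Dunmere=14 Elkhorn=8 Greywater=7 Ironridge=4 Juniper=10 → close Briarlake (overflow 9)
  18÷6 = 3 each, +1 to first 0
Round 2: Ashgrove=7 Dunmere=17 Elkhorn=11 Greywater=10 Ironridge=7 Juniper=13 → close Dunmere (overflow 7)
  17÷5 = 3 each, +1 to first 2
Round 3: Ashgrove=11 Elkhorn=15 Greywater=13 Ironridge=10 Juniper=16 → close Greywater (overflow 8)
  13÷4 = 3 each, +1 to first 1
Round 4: Ashgrove=15 Elkhorn=18 Ironridge=13 Juniper=19 → close Elkhorn (overflow 9)
  18÷3 = 6 each, +1 to first 0
Round 5: Ashgrove=21 Ironridge=19 Juniper=25 → close Ashgrove (overflow 13)
  21÷2 = 10 each, +1 to first 1
Round 6: Ironridge=30 Juniper=35 → close Juniper (overflow 23)
  35÷1 = 35 each, +1 to first 0

Closure order: Briarlake, Dunmere, Greywater, Elkhorn, Ashgrove, Juniper
Last habitat: Ironridge with 65 animals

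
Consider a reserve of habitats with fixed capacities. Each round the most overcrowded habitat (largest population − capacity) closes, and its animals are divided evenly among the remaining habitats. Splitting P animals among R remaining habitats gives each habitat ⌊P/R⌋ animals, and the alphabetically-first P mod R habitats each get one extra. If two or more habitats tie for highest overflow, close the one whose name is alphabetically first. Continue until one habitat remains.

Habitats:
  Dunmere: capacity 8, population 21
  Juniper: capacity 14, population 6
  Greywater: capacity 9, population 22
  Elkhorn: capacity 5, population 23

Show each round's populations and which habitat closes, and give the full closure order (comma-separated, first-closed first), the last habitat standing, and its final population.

Closure order: Elkhorn, Dunmere, Greywater
Last habitat: Juniper with 72 animals

Round 1: Dunmere=21 Elkhorn=23 Greywater=22 Juniper=6 → close Elkhorn (overflow 18)
  23÷3 = 7 each, +1 to first 2
Round 2: Dunmere=29 Greywater=30 Juniper=13 → close Dunmere (overflow 21)
  29÷2 = 14 each, +1 to first 1
Round 3: Greywater=45 Juniper=27 → close Greywater (overflow 36)
  45÷1 = 45 each, +1 to first 0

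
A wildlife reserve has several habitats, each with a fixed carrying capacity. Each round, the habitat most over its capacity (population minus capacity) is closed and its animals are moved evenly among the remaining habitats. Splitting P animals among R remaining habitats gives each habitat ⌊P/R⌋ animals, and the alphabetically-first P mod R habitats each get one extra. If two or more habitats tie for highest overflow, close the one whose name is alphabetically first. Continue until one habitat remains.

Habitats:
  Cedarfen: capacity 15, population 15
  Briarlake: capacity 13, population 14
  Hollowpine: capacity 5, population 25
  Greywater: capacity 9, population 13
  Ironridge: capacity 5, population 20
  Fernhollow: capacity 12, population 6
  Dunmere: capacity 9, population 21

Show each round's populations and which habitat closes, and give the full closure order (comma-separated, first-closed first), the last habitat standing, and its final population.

Closure order: Hollowpine, Ironridge, Dunmere, Briarlake, Greywater, Cedarfen
Last habitat: Fernhollow with 114 animals

Round 1: Briarlake=14 Cedarfen=15 Dunmere=21 Fernhollow=6 Greywater=13 Hollowpine=25 Ironridge=20 → close Hollowpine (overflow 20)
  25÷6 = 4 each, +1 to first 1
Round 2: Briarlake=19 Cedarfen=19 Dunmere=25 Fernhollow=10 Greywater=17 Ironridge=24 → close Ironridge (overflow 19)
  24÷5 = 4 each, +1 to first 4
Round 3: Briarlake=24 Cedarfen=24 Dunmere=30 Fernhollow=15 Greywater=21 → close Dunmere (overflow 21)
  30÷4 = 7 each, +1 to first 2
Round 4: Briarlake=32 Cedarfen=32 Fernhollow=22 Greywater=28 → close Briarlake (overflow 19)
  32÷3 = 10 each, +1 to first 2
Round 5: Cedarfen=43 Fernhollow=33 Greywater=38 → close Greywater (overflow 29)
  38÷2 = 19 each, +1 to first 0
Round 6: Cedarfen=62 Fernhollow=52 → close Cedarfen (overflow 47)
  62÷1 = 62 each, +1 to first 0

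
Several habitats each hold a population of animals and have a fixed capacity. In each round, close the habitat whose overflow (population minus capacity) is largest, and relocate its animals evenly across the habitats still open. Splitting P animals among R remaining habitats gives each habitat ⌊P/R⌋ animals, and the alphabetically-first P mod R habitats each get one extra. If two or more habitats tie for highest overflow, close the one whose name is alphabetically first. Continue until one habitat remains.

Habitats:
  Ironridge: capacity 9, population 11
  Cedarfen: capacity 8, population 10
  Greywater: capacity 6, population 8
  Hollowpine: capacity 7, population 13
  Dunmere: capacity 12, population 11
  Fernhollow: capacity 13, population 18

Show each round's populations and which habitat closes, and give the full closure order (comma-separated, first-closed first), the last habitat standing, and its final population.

Closure order: Hollowpine, Fernhollow, Cedarfen, Greywater, Dunmere
Last habitat: Ironridge with 71 animals

Round 1: Cedarfen=10 Dunmere=11 Fernhollow=18 Greywater=8 Hollowpine=13 Ironridge=11 → close Hollowpine (overflow 6)
  13÷5 = 2 each, +1 to first 3
Round 2: Cedarfen=13 Dunmere=14 Fernhollow=21 Greywater=10 Ironridge=13 → close Fernhollow (overflow 8)
  21÷4 = 5 each, +1 to first 1
Round 3: Cedarfen=19 Dunmere=19 Greywater=15 Ironridge=18 → close Cedarfen (overflow 11)
  19÷3 = 6 each, +1 to first 1
Round 4: Dunmere=26 Greywater=21 Ironridge=24 → close Greywater (overflow 15)
  21÷2 = 10 each, +1 to first 1
Round 5: Dunmere=37 Ironridge=34 → close Dunmere (overflow 25)
  37÷1 = 37 each, +1 to first 0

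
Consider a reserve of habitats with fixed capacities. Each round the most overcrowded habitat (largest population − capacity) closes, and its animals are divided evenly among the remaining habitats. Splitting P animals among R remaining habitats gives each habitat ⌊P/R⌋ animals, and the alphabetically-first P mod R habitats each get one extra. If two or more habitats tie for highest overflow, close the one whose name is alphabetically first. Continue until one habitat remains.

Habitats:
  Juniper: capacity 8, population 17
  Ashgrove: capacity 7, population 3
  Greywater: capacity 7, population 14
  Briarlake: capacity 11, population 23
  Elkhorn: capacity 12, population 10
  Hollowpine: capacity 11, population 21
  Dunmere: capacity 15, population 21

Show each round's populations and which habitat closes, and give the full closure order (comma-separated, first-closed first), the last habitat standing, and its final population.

Round 1: Ashgrove=3 Briarlake=23 Dunmere=21 Elkhorn=10 Greywater=14 Hollowpine=21 Juniper=17 → close Briarlake (overflow 12)
  23÷6 = 3 each, +1 to first 5
Round 2: Ashgrove=7 Dunmere=25 Elkhorn=14 Greywater=18 Hollowpine=25 Juniper=20 → close Hollowpine (overflow 14)
  25÷5 = 5 each, +1 to first 0
Round 3: Ashgrove=12 Dunmere=30 Elkhorn=19 Greywater=23 Juniper=25 → close Juniper (overflow 17)
  25÷4 = 6 each, +1 to first 1
Round 4: Ashgrove=19 Dunmere=36 Elkhorn=25 Greywater=29 → close Greywater (overflow 22)
  29÷3 = 9 each, +1 to first 2
Round 5: Ashgrove=29 Dunmere=46 Elkhorn=34 → close Dunmere (overflow 31)
  46÷2 = 23 each, +1 to first 0
Round 6: Ashgrove=52 Elkhorn=57 → close Ashgrove (overflow 45)
  52÷1 = 52 each, +1 to first 0

Closure order: Briarlake, Hollowpine, Juniper, Greywater, Dunmere, Ashgrove
Last habitat: Elkhorn with 109 animals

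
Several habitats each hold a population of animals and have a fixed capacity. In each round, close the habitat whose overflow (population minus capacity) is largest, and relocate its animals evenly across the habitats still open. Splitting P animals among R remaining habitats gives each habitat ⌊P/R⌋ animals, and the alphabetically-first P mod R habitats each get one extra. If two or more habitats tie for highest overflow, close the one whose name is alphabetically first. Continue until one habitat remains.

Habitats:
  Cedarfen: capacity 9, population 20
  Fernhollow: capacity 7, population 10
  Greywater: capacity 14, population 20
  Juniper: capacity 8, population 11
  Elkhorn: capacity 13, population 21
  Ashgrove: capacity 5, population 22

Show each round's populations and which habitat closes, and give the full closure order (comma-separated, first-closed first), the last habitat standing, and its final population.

Closure order: Ashgrove, Cedarfen, Elkhorn, Greywater, Fernhollow
Last habitat: Juniper with 104 animals

Round 1: Ashgrove=22 Cedarfen=20 Elkhorn=21 Fernhollow=10 Greywater=20 Juniper=11 → close Ashgrove (overflow 17)
  22÷5 = 4 each, +1 to first 2
Round 2: Cedarfen=25 Elkhorn=26 Fernhollow=14 Greywater=24 Juniper=15 → close Cedarfen (overflow 16)
  25÷4 = 6 each, +1 to first 1
Round 3: Elkhorn=33 Fernhollow=20 Greywater=30 Juniper=21 → close Elkhorn (overflow 20)
  33÷3 = 11 each, +1 to first 0
Round 4: Fernhollow=31 Greywater=41 Juniper=32 → close Greywater (overflow 27)
  41÷2 = 20 each, +1 to first 1
Round 5: Fernhollow=52 Juniper=52 → close Fernhollow (overflow 45)
  52÷1 = 52 each, +1 to first 0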